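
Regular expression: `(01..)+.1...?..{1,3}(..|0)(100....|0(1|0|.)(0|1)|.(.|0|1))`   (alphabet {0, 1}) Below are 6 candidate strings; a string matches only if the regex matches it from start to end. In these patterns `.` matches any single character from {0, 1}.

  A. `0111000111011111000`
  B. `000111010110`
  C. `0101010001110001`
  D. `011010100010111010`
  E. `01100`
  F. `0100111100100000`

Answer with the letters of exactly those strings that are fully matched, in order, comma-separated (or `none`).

A → no match
B → no match — must start with `01`
C → match
D → no match
E → no match
F → match

C, F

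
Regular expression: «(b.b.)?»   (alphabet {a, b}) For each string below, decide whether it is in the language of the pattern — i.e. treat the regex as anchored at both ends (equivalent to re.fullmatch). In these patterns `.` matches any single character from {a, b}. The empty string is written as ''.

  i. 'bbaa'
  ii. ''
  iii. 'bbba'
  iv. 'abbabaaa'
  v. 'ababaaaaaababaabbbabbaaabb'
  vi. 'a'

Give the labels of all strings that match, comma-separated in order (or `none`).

ii, iii

i → no match
ii → match
iii → match
iv → no match
v → no match
vi → no match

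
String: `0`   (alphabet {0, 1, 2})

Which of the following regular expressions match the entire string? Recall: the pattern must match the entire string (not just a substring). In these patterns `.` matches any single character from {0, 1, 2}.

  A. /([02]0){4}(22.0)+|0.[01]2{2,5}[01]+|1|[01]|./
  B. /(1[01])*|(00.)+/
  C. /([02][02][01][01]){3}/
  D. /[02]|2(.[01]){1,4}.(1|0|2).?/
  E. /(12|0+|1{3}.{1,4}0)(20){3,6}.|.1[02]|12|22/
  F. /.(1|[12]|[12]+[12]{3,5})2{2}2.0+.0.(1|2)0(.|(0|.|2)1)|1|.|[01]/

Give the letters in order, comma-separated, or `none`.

A, D, F

A → match
B → no match
C → no match
D → match
E → no match
F → match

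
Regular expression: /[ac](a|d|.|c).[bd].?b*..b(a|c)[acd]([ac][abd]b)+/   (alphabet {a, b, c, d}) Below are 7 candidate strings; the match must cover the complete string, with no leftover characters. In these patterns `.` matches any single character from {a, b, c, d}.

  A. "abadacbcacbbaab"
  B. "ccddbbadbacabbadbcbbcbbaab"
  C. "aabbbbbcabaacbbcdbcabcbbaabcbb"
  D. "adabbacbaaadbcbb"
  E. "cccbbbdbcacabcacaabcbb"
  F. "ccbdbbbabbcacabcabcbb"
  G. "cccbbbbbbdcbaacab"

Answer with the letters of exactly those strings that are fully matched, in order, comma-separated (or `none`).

A → match
B → match
C → match
D → match
E → no match
F → match
G → match

A, B, C, D, F, G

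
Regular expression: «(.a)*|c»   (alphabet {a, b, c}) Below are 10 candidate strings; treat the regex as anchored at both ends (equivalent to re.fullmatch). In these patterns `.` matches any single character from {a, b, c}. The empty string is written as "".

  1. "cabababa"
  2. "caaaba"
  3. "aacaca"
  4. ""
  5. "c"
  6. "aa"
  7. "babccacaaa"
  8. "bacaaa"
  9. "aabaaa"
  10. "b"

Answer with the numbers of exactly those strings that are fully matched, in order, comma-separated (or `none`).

1, 2, 3, 4, 5, 6, 8, 9

1. "cabababa" → match
2. "caaaba" → match
3. "aacaca" → match
4. "" → match
5. "c" → match
6. "aa" → match
7. "babccacaaa" → no match
8. "bacaaa" → match
9. "aabaaa" → match
10. "b" → no match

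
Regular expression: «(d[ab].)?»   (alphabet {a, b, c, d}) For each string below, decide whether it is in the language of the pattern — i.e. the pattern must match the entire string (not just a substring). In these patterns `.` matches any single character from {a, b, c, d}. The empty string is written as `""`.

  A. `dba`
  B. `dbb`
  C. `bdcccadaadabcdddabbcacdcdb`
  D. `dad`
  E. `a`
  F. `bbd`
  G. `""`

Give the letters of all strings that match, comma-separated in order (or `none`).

A, B, D, G

A → match
B → match
C → no match
D → match
E → no match
F → no match
G → match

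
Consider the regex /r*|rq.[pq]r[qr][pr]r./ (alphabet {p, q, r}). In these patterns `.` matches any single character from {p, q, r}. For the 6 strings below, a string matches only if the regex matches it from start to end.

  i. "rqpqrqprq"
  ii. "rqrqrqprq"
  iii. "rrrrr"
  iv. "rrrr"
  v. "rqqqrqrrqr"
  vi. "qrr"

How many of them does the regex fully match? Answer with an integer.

4

i. "rqpqrqprq" → match
ii. "rqrqrqprq" → match
iii. "rrrrr" → match
iv. "rrrr" → match
v. "rqqqrqrrqr" → no match
vi. "qrr" → no match
Total matched: 4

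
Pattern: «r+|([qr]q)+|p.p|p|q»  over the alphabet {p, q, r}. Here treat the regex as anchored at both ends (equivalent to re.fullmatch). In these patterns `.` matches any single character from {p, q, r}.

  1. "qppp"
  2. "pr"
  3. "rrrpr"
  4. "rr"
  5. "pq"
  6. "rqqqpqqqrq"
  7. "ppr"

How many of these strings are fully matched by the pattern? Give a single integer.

1

1 → no match
2 → no match
3 → no match
4 → match
5 → no match
6 → no match
7 → no match
Total matched: 1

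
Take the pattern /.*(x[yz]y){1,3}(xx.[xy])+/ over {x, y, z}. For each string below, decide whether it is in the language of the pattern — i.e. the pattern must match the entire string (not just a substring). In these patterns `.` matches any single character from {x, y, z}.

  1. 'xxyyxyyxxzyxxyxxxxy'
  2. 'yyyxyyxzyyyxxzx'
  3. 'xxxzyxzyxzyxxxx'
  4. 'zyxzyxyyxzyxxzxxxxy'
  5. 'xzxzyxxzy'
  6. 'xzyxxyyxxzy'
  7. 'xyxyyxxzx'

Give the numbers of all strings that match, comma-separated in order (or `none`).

1, 3, 4, 5, 6, 7

1 → match
2 → no match
3 → match
4 → match
5. 'xzxzyxxzy' → match
6. 'xzyxxyyxxzy' → match
7. 'xyxyyxxzx' → match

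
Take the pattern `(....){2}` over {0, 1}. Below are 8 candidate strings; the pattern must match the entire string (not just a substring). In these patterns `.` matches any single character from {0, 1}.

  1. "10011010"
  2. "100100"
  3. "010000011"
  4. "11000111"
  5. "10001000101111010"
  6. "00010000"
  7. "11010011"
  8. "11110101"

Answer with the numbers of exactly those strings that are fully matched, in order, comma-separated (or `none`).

1. "10011010" → match
2. "100100" → no match
3. "010000011" → no match
4. "11000111" → match
5 → no match
6. "00010000" → match
7. "11010011" → match
8. "11110101" → match

1, 4, 6, 7, 8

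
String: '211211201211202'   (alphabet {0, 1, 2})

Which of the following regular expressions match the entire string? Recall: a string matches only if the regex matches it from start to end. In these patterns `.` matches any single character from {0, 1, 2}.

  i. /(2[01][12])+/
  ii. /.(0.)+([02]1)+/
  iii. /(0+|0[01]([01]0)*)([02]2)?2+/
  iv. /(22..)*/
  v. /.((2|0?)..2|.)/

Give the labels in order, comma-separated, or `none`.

i

i → match
ii → no match — must end with '1'
iii → no match — must start with '0'
iv → no match
v → no match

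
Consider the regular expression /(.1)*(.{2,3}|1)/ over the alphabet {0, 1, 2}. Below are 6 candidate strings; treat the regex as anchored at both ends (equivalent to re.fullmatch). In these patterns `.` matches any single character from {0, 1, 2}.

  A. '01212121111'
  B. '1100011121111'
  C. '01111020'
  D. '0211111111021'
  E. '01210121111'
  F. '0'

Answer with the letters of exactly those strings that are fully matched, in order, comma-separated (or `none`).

A, E

A → match
B → no match
C → no match
D → no match
E → match
F → no match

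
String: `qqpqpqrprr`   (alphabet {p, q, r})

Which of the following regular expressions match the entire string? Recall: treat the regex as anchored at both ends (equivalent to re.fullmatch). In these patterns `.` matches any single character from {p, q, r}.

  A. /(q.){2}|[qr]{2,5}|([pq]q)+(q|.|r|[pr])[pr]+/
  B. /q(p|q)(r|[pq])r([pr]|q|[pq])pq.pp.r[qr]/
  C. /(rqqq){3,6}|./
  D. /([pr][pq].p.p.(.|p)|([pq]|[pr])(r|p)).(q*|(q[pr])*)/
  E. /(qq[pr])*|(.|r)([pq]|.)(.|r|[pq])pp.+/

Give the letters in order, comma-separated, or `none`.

A → match
B → no match
C → no match
D → no match
E → no match

A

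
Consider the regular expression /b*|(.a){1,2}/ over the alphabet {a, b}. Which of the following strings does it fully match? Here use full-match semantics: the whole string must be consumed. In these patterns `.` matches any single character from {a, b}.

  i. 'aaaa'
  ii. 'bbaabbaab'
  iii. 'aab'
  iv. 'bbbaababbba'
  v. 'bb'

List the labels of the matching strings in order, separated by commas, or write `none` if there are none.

i, v

i. 'aaaa' → match
ii. 'bbaabbaab' → no match
iii. 'aab' → no match
iv. 'bbbaababbba' → no match
v. 'bb' → match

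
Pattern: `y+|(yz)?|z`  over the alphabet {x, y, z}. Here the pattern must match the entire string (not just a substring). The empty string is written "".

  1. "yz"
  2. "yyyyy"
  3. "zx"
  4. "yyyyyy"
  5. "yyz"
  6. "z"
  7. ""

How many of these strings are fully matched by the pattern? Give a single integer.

1. "yz" → match
2. "yyyyy" → match
3. "zx" → no match
4. "yyyyyy" → match
5. "yyz" → no match
6. "z" → match
7. "" → match
Total matched: 5

5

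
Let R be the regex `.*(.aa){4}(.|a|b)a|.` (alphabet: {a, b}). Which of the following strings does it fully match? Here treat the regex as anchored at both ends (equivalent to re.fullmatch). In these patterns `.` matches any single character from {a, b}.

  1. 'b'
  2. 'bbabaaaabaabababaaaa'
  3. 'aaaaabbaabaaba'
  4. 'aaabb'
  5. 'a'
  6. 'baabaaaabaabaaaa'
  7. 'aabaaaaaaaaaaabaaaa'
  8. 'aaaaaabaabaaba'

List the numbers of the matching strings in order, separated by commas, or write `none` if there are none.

1, 5, 7, 8

1 → match
2 → no match
3 → no match
4 → no match
5 → match
6 → no match
7 → match
8 → match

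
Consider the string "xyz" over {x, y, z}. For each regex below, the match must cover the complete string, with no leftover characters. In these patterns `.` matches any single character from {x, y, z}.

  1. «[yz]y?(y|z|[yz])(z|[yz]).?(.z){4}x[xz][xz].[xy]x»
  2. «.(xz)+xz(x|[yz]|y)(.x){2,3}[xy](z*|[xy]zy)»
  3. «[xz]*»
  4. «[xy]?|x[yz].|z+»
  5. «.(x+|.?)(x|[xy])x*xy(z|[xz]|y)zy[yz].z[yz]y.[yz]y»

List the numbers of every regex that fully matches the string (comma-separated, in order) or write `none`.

4

1 → no match — must end with "x"
2 → no match
3 → no match
4 → match
5 → no match — must end with "y"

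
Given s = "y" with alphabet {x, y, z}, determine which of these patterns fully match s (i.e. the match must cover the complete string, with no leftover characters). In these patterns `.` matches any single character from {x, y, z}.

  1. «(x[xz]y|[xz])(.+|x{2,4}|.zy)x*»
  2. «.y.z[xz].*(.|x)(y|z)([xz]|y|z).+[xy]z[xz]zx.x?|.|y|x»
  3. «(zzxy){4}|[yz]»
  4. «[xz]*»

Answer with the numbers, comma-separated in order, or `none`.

2, 3

1 → no match
2 → match
3 → match
4 → no match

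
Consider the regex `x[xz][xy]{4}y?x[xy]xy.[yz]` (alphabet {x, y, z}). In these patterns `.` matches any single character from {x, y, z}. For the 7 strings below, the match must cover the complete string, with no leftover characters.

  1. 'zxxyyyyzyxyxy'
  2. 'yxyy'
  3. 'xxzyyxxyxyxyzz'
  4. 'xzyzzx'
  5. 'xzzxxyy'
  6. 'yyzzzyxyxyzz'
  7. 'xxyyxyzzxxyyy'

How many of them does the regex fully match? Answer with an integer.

1 → no match — must start with 'x'
2 → no match — must start with 'x'
3 → no match
4 → no match
5 → no match
6 → no match — must start with 'x'
7 → no match
Total matched: 0

0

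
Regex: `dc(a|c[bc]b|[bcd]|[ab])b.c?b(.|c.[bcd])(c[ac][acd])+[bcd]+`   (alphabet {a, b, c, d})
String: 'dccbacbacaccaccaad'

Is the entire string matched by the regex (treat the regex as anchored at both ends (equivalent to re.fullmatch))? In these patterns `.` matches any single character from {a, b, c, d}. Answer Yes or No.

Yes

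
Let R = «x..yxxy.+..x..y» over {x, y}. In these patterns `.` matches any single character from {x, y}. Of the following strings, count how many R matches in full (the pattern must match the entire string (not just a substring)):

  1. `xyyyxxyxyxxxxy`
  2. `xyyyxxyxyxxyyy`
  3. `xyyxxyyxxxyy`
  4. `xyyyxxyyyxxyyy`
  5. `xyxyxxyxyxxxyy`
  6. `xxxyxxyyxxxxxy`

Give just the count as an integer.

5

1 → match
2 → match
3 → no match
4 → match
5 → match
6 → match
Total matched: 5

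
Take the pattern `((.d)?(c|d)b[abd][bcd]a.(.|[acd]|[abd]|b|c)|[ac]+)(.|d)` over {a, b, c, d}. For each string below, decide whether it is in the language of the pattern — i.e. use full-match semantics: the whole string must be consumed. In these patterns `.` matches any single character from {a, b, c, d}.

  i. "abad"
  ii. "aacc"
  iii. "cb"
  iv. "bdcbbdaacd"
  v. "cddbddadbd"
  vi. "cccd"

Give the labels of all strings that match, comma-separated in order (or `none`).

ii, iii, iv, v, vi

i → no match
ii → match
iii → match
iv → match
v → match
vi → match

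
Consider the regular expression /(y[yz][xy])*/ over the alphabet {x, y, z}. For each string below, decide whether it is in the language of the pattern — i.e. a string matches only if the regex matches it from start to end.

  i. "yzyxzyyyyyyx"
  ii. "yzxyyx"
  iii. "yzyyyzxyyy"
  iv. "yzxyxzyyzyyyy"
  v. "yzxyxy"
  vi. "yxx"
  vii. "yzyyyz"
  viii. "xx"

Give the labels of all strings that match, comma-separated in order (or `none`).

i → no match
ii → match
iii → no match
iv → no match
v → no match
vi → no match
vii → no match
viii → no match

ii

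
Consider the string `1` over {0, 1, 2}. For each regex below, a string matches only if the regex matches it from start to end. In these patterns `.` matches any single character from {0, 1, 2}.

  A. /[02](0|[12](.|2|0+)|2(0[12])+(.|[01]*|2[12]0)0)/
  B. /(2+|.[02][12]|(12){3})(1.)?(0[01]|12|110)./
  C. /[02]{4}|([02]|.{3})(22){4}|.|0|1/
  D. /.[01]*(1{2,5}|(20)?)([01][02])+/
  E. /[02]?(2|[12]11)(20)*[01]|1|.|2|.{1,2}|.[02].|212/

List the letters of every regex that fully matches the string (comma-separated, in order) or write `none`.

C, E

A → no match
B → no match
C → match
D → no match
E → match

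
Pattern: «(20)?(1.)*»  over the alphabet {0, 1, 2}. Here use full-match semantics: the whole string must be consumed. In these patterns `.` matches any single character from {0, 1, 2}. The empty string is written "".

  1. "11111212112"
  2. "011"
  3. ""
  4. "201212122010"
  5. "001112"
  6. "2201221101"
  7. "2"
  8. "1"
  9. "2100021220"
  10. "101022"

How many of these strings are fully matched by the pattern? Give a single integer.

1

1. "11111212112" → no match
2. "011" → no match
3. "" → match
4. "201212122010" → no match
5. "001112" → no match
6. "2201221101" → no match
7. "2" → no match
8. "1" → no match
9. "2100021220" → no match
10. "101022" → no match
Total matched: 1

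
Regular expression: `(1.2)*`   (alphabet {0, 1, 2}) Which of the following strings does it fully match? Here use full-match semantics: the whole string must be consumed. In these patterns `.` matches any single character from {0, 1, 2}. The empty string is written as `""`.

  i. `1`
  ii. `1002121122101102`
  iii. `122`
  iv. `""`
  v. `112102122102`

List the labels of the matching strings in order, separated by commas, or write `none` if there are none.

iii, iv, v

i → no match
ii → no match
iii → match
iv → match
v → match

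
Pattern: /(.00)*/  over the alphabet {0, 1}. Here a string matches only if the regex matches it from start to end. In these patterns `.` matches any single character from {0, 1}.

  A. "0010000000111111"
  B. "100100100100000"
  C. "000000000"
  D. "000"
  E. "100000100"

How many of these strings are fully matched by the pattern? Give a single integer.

A → no match
B → match
C. "000000000" → match
D. "000" → match
E. "100000100" → match
Total matched: 4

4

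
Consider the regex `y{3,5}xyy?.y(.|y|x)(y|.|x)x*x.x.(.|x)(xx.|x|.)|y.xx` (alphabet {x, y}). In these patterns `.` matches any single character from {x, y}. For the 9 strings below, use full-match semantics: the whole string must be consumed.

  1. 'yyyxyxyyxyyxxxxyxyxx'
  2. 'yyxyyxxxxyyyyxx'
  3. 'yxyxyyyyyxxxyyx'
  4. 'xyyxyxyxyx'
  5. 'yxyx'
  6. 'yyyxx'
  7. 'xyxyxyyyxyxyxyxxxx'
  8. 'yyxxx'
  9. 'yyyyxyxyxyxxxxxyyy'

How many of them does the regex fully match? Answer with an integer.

1

1 → no match
2 → no match
3 → no match
4 → no match — must start with 'y'
5 → no match
6 → no match
7 → no match — must start with 'y'
8 → no match
9 → match
Total matched: 1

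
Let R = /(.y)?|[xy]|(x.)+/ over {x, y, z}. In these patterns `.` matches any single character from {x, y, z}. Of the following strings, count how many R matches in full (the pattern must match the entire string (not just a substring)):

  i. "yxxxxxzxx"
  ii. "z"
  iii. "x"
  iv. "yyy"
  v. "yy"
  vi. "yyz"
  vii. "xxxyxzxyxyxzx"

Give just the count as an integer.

i. "yxxxxxzxx" → no match
ii. "z" → no match
iii. "x" → match
iv. "yyy" → no match
v. "yy" → match
vi. "yyz" → no match
vii → no match
Total matched: 2

2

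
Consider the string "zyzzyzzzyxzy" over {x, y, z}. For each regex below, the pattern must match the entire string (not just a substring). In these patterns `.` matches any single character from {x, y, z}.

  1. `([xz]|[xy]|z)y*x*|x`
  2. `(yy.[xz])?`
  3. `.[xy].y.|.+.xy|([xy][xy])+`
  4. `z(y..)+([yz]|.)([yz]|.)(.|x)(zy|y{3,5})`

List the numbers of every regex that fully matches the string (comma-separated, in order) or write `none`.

4

1 → no match
2 → no match
3 → no match
4 → match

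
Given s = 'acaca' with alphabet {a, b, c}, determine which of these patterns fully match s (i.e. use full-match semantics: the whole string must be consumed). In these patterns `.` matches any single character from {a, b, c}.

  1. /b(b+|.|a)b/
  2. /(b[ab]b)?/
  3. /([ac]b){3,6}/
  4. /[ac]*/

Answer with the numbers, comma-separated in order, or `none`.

4

1 → no match — must start with 'b'
2 → no match
3 → no match — must end with 'b'
4 → match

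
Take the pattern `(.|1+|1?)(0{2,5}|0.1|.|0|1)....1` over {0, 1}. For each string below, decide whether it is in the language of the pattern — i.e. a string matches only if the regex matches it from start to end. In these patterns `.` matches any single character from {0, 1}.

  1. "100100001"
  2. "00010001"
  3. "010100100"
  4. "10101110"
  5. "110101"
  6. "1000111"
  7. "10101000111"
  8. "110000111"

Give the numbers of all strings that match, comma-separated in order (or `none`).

1, 2, 5, 6, 8

1 → match
2 → match
3 → no match — must end with "1"
4 → no match — must end with "1"
5 → match
6 → match
7 → no match
8 → match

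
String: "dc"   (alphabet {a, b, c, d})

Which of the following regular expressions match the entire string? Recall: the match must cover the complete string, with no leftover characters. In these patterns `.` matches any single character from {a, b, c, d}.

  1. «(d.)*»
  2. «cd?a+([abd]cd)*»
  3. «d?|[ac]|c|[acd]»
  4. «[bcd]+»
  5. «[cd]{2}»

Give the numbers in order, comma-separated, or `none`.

1, 4, 5

1 → match
2 → no match — must start with "c"
3 → no match
4 → match
5 → match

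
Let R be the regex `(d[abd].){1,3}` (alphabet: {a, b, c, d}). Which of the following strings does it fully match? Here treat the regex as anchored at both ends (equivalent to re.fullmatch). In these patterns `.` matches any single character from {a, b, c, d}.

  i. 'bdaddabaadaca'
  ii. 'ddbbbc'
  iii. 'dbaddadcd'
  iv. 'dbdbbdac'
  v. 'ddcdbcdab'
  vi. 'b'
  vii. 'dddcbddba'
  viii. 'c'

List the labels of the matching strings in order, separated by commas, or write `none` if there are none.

v

i → no match — must start with 'd'
ii. 'ddbbbc' → no match
iii. 'dbaddadcd' → no match
iv. 'dbdbbdac' → no match
v. 'ddcdbcdab' → match
vi. 'b' → no match — must start with 'd'
vii. 'dddcbddba' → no match
viii. 'c' → no match — must start with 'd'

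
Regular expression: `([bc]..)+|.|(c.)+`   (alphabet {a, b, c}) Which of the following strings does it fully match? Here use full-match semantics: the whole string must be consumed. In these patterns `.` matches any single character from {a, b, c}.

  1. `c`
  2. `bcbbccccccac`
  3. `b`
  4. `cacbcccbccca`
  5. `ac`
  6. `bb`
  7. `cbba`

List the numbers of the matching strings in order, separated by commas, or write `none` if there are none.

1 → match
2 → match
3 → match
4 → match
5 → no match
6 → no match
7 → no match

1, 2, 3, 4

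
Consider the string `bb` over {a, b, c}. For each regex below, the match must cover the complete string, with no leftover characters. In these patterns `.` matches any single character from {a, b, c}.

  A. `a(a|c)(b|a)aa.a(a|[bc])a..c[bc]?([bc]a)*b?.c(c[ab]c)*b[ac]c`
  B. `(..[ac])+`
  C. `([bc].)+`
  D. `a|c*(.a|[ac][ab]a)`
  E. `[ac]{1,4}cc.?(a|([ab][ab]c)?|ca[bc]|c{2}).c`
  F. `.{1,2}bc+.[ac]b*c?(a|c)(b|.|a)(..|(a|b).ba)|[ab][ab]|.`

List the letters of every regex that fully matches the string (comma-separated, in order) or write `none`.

C, F

A → no match — must start with `a`
B → no match
C → match
D → no match — must end with `a`
E → no match — must end with `c`
F → match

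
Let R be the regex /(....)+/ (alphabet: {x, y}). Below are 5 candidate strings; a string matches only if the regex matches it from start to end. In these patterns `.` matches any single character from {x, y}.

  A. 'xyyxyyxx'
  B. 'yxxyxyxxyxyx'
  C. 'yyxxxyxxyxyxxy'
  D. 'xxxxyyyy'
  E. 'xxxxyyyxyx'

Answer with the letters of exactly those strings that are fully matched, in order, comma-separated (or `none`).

A → match
B → match
C → no match
D → match
E → no match

A, B, D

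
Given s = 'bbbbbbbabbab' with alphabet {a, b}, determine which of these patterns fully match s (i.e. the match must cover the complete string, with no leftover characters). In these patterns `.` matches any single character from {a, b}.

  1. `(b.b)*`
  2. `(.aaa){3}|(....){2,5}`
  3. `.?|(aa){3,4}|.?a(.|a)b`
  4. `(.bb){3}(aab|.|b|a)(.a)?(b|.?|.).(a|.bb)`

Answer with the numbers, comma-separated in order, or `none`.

1 → match
2 → match
3 → no match
4 → no match

1, 2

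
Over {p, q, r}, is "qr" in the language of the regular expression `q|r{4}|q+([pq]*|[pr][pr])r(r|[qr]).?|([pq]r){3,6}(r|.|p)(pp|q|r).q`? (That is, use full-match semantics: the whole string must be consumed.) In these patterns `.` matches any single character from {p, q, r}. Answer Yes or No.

No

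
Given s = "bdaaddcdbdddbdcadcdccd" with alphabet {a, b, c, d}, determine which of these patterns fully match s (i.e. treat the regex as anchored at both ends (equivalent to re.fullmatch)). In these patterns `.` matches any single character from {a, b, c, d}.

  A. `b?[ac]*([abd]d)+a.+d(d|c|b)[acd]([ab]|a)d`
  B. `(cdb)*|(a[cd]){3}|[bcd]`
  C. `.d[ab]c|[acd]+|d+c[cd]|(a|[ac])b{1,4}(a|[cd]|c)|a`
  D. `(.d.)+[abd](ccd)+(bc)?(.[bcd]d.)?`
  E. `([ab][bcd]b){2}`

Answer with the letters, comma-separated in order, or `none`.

A → no match
B → no match
C → no match
D → match
E → no match — must end with "b"

D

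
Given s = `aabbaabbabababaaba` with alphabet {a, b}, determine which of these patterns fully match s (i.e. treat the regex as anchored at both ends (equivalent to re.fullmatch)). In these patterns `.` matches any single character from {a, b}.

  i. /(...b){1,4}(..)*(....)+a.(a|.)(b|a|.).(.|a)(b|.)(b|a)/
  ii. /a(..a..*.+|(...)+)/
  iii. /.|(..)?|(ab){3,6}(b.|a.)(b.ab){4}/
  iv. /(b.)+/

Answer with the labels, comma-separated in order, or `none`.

i → match
ii → no match
iii → no match
iv → no match — must start with `b`

i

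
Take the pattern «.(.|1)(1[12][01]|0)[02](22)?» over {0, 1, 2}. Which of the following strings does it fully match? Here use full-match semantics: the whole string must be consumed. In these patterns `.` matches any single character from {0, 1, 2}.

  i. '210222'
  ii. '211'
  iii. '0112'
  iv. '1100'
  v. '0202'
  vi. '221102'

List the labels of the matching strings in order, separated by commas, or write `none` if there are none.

i. '210222' → match
ii. '211' → no match
iii. '0112' → no match
iv. '1100' → match
v. '0202' → match
vi. '221102' → match

i, iv, v, vi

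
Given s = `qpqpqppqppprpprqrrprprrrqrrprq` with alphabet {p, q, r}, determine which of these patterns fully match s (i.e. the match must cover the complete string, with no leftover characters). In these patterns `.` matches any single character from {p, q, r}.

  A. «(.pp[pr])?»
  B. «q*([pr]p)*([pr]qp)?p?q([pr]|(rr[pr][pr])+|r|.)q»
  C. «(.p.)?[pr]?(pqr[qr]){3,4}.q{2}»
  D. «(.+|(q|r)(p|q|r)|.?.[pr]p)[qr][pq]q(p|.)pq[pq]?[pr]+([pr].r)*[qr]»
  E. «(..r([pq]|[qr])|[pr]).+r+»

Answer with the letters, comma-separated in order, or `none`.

D

A → no match
B → no match
C → no match
D → match
E → no match — must end with `r`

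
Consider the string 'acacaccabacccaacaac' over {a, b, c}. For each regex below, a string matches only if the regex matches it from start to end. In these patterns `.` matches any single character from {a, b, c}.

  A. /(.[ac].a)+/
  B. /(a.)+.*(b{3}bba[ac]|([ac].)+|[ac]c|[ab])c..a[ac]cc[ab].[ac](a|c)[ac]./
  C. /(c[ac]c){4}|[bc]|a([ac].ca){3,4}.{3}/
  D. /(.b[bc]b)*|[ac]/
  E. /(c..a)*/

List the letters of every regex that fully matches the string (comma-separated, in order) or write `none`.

A → no match — must end with 'a'
B → match
C → no match
D → no match
E → no match

B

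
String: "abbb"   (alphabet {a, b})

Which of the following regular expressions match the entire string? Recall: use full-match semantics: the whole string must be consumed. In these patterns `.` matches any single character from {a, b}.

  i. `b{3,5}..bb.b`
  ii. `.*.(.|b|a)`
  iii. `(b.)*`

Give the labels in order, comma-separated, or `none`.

i → no match — must start with "b"
ii → match
iii → no match

ii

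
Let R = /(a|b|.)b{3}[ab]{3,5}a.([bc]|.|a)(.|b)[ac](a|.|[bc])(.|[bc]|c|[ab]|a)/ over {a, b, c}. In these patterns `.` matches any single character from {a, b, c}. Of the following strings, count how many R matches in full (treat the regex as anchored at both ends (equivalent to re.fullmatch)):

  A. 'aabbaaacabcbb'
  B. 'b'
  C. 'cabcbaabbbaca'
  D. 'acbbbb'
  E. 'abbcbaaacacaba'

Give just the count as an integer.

A → no match
B → no match
C → no match
D → no match
E → no match
Total matched: 0

0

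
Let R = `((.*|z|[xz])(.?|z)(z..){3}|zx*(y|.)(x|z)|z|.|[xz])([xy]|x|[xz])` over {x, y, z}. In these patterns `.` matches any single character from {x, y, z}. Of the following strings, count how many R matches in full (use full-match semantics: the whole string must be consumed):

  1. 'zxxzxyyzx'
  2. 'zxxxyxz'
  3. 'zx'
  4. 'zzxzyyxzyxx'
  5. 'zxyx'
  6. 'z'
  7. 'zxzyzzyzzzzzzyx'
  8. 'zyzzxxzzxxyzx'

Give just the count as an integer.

3

1 → no match
2 → match
3 → match
4 → no match
5 → no match
6 → no match
7 → match
8 → no match
Total matched: 3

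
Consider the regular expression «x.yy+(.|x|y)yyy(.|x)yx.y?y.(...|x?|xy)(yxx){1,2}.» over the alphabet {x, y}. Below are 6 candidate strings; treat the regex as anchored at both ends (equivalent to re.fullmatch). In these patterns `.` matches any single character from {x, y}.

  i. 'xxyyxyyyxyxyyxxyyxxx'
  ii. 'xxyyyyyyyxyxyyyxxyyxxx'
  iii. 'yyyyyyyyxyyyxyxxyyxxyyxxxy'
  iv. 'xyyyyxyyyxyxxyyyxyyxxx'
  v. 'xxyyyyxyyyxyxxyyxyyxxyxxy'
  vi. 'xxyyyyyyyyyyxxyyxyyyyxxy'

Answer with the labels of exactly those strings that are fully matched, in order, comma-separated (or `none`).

i → match
ii → match
iii → no match — must start with 'x'
iv → match
v → match
vi → match

i, ii, iv, v, vi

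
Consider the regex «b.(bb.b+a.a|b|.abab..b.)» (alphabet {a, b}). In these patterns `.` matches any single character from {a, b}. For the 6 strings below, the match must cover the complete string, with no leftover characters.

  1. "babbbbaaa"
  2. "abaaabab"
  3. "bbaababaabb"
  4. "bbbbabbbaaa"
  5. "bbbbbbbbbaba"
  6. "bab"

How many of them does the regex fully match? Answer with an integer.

1 → match
2 → no match — must start with "b"
3 → match
4 → match
5 → match
6 → match
Total matched: 5

5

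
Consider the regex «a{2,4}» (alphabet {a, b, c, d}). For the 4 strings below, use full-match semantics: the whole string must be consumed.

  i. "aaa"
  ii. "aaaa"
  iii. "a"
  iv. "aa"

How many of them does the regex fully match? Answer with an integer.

3

i → match
ii → match
iii → no match
iv → match
Total matched: 3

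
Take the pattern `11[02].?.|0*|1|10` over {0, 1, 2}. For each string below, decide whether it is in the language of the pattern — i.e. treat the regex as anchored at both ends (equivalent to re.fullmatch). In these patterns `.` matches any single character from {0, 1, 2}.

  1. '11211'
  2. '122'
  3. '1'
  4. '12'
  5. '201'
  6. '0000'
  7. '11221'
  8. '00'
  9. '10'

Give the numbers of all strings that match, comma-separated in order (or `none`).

1 → match
2 → no match
3 → match
4 → no match
5 → no match
6 → match
7 → match
8 → match
9 → match

1, 3, 6, 7, 8, 9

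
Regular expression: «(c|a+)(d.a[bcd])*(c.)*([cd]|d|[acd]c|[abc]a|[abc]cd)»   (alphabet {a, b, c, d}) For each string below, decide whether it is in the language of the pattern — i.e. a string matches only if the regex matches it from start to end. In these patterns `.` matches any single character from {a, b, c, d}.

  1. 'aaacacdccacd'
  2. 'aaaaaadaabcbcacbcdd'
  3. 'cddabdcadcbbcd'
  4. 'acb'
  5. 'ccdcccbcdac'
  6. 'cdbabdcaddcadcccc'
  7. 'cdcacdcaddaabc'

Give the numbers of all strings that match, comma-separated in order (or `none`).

1 → match
2 → match
3 → match
4 → no match
5 → match
6 → match
7 → match

1, 2, 3, 5, 6, 7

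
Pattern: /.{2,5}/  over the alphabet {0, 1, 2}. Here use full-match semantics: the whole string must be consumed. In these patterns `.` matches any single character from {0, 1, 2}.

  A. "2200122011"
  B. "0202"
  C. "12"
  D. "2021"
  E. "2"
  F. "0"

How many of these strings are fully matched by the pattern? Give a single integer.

3

A → no match
B → match
C → match
D → match
E → no match
F → no match
Total matched: 3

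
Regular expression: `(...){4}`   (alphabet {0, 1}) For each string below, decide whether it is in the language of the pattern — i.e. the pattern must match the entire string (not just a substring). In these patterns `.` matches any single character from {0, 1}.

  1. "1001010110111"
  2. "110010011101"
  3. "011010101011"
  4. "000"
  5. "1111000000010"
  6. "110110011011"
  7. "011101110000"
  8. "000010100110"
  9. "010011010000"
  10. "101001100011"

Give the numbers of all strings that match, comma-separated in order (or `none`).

1 → no match
2 → match
3 → match
4 → no match
5 → no match
6 → match
7 → match
8 → match
9 → match
10 → match

2, 3, 6, 7, 8, 9, 10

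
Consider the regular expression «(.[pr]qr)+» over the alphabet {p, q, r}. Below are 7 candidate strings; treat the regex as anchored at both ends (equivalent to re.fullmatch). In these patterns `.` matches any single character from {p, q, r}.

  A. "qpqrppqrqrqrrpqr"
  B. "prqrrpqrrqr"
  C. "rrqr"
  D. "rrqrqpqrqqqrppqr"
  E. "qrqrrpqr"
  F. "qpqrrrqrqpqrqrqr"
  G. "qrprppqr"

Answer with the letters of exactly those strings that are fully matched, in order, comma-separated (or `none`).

A, C, E, F

A → match
B. "prqrrpqrrqr" → no match
C. "rrqr" → match
D → no match
E. "qrqrrpqr" → match
F → match
G. "qrprppqr" → no match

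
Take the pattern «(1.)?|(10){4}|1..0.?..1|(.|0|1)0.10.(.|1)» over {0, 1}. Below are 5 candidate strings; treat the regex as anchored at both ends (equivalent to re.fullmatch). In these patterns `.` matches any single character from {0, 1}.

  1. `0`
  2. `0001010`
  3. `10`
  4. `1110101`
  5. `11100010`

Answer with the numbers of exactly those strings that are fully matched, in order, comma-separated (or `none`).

2, 3, 4

1 → no match
2 → match
3 → match
4 → match
5 → no match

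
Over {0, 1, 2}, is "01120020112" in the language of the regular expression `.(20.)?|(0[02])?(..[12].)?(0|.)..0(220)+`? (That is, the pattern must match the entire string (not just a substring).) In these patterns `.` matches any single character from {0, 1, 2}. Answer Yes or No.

No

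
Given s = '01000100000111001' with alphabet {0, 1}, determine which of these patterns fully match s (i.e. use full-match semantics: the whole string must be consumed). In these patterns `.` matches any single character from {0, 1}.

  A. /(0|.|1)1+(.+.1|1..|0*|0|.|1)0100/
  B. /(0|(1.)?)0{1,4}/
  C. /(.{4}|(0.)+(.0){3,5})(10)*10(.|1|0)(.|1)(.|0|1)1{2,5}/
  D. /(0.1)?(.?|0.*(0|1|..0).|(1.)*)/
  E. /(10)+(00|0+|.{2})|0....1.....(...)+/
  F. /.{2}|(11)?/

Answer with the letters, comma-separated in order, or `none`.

D, E

A → no match — must end with '0100'
B → no match — must end with '0'
C → no match
D → match
E → match
F → no match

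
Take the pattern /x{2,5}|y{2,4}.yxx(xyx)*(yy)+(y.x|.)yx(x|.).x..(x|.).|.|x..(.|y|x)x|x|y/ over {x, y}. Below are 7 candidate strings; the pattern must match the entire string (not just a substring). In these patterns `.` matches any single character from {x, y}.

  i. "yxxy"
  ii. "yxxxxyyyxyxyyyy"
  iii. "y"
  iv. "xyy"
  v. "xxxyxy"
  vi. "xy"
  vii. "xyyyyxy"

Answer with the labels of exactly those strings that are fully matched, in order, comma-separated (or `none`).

iii

i → no match
ii → no match
iii → match
iv → no match
v → no match
vi → no match
vii → no match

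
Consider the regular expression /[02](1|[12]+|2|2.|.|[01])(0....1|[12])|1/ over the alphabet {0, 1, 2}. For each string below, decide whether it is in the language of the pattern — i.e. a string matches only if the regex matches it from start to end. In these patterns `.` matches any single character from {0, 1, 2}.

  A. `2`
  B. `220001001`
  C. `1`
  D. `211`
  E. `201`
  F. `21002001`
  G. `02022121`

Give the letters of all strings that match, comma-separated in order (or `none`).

B, C, D, E, F, G

A → no match
B → match
C → match
D → match
E → match
F → match
G → match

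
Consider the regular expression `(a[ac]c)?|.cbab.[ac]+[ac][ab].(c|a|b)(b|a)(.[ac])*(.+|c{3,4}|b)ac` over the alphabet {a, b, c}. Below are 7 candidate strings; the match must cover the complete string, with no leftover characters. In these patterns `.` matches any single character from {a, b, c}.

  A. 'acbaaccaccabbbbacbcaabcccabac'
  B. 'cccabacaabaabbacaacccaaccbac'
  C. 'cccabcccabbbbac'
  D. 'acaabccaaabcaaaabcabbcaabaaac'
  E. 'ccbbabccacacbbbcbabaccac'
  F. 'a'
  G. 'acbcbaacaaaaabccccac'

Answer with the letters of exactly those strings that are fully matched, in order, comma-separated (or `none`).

A → no match
B → no match
C → no match
D → no match
E → no match
F → no match
G → no match

none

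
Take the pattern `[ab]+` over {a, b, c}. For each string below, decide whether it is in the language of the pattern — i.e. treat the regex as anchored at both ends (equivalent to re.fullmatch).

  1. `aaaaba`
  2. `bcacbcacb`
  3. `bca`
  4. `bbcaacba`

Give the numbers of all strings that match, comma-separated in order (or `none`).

1

1 → match
2 → no match
3 → no match
4 → no match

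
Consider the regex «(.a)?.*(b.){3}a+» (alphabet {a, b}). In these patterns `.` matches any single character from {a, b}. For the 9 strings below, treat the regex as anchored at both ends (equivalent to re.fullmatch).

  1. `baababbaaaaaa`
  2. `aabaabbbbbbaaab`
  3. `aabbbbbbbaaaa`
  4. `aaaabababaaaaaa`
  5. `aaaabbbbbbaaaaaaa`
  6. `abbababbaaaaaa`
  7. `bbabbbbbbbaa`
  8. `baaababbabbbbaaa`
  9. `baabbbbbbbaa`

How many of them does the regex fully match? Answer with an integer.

1 → no match
2 → no match — must end with `a`
3 → match
4 → match
5 → match
6 → match
7. `bbabbbbbbbaa` → match
8 → match
9. `baabbbbbbbaa` → match
Total matched: 7

7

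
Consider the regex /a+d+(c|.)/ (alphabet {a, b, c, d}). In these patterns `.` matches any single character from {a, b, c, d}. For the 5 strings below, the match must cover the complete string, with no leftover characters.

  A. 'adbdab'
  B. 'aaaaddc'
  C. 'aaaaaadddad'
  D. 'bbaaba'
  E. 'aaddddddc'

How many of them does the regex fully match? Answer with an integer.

2

A → no match
B → match
C → no match
D → no match — must start with 'a'
E → match
Total matched: 2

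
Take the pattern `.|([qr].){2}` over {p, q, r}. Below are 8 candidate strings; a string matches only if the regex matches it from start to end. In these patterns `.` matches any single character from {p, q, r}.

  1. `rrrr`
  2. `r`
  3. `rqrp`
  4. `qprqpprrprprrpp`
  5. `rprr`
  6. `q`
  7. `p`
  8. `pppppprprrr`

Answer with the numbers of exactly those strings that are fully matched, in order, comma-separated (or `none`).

1, 2, 3, 5, 6, 7

1. `rrrr` → match
2. `r` → match
3. `rqrp` → match
4 → no match
5. `rprr` → match
6. `q` → match
7. `p` → match
8. `pppppprprrr` → no match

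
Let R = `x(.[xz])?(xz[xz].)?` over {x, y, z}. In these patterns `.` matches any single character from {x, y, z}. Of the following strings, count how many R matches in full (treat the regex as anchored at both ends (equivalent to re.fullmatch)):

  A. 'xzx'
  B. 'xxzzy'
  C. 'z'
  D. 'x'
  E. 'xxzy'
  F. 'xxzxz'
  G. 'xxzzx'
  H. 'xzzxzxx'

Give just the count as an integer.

A → match
B → match
C → no match — must start with 'x'
D → match
E → no match
F → match
G → match
H → match
Total matched: 6

6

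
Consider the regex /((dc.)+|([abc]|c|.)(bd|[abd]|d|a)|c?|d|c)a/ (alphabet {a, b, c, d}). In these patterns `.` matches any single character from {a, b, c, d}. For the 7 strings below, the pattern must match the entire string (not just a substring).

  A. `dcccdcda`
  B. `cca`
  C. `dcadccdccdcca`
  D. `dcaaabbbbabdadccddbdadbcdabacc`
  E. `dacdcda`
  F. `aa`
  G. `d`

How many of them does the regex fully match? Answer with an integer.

1

A → no match
B → no match
C → match
D → no match — must end with `a`
E → no match
F → no match
G → no match — must end with `a`
Total matched: 1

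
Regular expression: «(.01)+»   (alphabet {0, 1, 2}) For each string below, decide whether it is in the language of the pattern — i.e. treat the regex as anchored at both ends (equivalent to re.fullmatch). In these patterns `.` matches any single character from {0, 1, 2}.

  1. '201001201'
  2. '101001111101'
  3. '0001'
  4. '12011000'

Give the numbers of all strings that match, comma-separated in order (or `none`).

1

1 → match
2 → no match
3 → no match
4 → no match — must end with '01'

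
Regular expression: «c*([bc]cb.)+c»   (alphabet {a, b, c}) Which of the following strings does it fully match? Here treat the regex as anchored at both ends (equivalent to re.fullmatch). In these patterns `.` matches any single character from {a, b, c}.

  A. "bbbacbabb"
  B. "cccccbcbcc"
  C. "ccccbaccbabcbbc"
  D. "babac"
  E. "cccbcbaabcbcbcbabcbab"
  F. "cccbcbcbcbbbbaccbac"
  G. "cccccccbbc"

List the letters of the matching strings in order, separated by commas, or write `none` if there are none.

B, C, G

A. "bbbacbabb" → no match — must end with "c"
B. "cccccbcbcc" → match
C → match
D. "babac" → no match
E → no match — must end with "c"
F → no match
G. "cccccccbbc" → match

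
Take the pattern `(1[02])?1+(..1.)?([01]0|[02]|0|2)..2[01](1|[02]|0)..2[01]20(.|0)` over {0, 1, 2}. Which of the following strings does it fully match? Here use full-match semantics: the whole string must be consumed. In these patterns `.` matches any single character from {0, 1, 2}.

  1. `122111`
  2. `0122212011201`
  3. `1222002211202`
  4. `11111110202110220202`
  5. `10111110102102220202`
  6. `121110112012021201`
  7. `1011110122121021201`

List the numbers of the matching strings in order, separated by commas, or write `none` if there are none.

1. `122111` → no match
2 → no match
3 → no match
4 → match
5 → match
6 → match
7 → match

4, 5, 6, 7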